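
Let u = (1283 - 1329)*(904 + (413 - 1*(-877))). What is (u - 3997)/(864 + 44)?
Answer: -104921/908 ≈ -115.55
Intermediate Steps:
u = -100924 (u = -46*(904 + (413 + 877)) = -46*(904 + 1290) = -46*2194 = -100924)
(u - 3997)/(864 + 44) = (-100924 - 3997)/(864 + 44) = -104921/908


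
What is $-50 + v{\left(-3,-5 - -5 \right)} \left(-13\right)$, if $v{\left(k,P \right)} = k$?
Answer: $-11$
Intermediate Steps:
$-50 + v{\left(-3,-5 - -5 \right)} \left(-13\right) = -50 - -39 = -50 + 39 = -11$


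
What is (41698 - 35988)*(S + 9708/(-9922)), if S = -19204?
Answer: -544025377580/4961 ≈ -1.0966e+8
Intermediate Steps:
(41698 - 35988)*(S + 9708/(-9922)) = (41698 - 35988)*(-19204 + 9708/(-9922)) = 5710*(-19204 + 9708*(-1/9922)) = 5710*(-19204 - 4854/4961) = 5710*(-95275898/4961) = -544025377580/4961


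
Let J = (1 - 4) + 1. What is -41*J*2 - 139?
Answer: 25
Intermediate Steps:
J = -2 (J = -3 + 1 = -2)
-41*J*2 - 139 = -(-82)*2 - 139 = -41*(-4) - 139 = 164 - 139 = 25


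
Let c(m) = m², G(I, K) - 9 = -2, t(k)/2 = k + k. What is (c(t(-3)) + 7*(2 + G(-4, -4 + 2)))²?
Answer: 42849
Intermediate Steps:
t(k) = 4*k (t(k) = 2*(k + k) = 2*(2*k) = 4*k)
G(I, K) = 7 (G(I, K) = 9 - 2 = 7)
(c(t(-3)) + 7*(2 + G(-4, -4 + 2)))² = ((4*(-3))² + 7*(2 + 7))² = ((-12)² + 7*9)² = (144 + 63)² = 207² = 42849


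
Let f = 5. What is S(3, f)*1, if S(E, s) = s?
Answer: 5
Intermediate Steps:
S(3, f)*1 = 5*1 = 5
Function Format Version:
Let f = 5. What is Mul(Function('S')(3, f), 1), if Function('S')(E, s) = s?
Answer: 5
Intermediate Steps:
Mul(Function('S')(3, f), 1) = Mul(5, 1) = 5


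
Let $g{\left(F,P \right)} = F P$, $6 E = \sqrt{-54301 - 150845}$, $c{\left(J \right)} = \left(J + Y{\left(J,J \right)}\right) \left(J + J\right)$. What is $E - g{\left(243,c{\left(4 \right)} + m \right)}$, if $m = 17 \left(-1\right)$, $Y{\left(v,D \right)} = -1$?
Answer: $-1701 + \frac{i \sqrt{22794}}{2} \approx -1701.0 + 75.488 i$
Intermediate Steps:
$c{\left(J \right)} = 2 J \left(-1 + J\right)$ ($c{\left(J \right)} = \left(J - 1\right) \left(J + J\right) = \left(-1 + J\right) 2 J = 2 J \left(-1 + J\right)$)
$E = \frac{i \sqrt{22794}}{2}$ ($E = \frac{\sqrt{-54301 - 150845}}{6} = \frac{\sqrt{-205146}}{6} = \frac{3 i \sqrt{22794}}{6} = \frac{i \sqrt{22794}}{2} \approx 75.488 i$)
$m = -17$
$E - g{\left(243,c{\left(4 \right)} + m \right)} = \frac{i \sqrt{22794}}{2} - 243 \left(2 \cdot 4 \left(-1 + 4\right) - 17\right) = \frac{i \sqrt{22794}}{2} - 243 \left(2 \cdot 4 \cdot 3 - 17\right) = \frac{i \sqrt{22794}}{2} - 243 \left(24 - 17\right) = \frac{i \sqrt{22794}}{2} - 243 \cdot 7 = \frac{i \sqrt{22794}}{2} - 1701 = -1701 + \frac{i \sqrt{22794}}{2}$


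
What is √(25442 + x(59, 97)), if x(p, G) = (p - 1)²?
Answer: √28806 ≈ 169.72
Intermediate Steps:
x(p, G) = (-1 + p)²
√(25442 + x(59, 97)) = √(25442 + (-1 + 59)²) = √(25442 + 58²) = √(25442 + 3364) = √28806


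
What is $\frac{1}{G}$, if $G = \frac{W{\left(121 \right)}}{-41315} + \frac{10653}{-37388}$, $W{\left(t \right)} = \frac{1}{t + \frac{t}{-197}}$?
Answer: $- \frac{4579219334690}{1304762437007} \approx -3.5096$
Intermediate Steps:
$W{\left(t \right)} = \frac{197}{196 t}$ ($W{\left(t \right)} = \frac{1}{t + t \left(- \frac{1}{197}\right)} = \frac{1}{t - \frac{t}{197}} = \frac{1}{\frac{196}{197} t} = \frac{197}{196 t}$)
$G = - \frac{1304762437007}{4579219334690}$ ($G = \frac{\frac{197}{196} \cdot \frac{1}{121}}{-41315} + \frac{10653}{-37388} = \frac{197}{196} \cdot \frac{1}{121} \left(- \frac{1}{41315}\right) + 10653 \left(- \frac{1}{37388}\right) = \frac{197}{23716} \left(- \frac{1}{41315}\right) - \frac{10653}{37388} = - \frac{197}{979826540} - \frac{10653}{37388} = - \frac{1304762437007}{4579219334690} \approx -0.28493$)
$\frac{1}{G} = \frac{1}{- \frac{1304762437007}{4579219334690}} = - \frac{4579219334690}{1304762437007}$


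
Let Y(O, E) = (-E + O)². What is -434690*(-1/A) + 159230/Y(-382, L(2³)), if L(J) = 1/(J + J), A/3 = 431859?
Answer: 69055279978370/48414117634713 ≈ 1.4263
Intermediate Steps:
A = 1295577 (A = 3*431859 = 1295577)
L(J) = 1/(2*J)
Y(O, E) = (O - E)²
-434690*(-1/A) + 159230/Y(-382, L(2³)) = -434690/((-1*1295577)) + 159230/((1/(2*(2³)) - 1*(-382))²) = -434690/(-1295577) + 159230/(((½)/8 + 382)²) = -434690*(-1/1295577) + 159230/(((½)*(⅛) + 382)²) = 434690/1295577 + 159230/((1/16 + 382)²) = 434690/1295577 + 159230/((6113/16)²) = 434690/1295577 + 159230/(37368769/256) = 434690/1295577 + 159230*(256/37368769) = 434690/1295577 + 40762880/37368769 = 69055279978370/48414117634713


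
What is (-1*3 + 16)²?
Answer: 169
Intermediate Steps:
(-1*3 + 16)² = (-3 + 16)² = 13² = 169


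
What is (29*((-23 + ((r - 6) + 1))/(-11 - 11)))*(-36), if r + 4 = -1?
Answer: -1566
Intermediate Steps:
r = -5 (r = -4 - 1 = -5)
(29*((-23 + ((r - 6) + 1))/(-11 - 11)))*(-36) = (29*((-23 + ((-5 - 6) + 1))/(-11 - 11)))*(-36) = (29*((-23 + (-11 + 1))/(-22)))*(-36) = (29*((-23 - 10)*(-1/22)))*(-36) = (29*(-33*(-1/22)))*(-36) = (29*(3/2))*(-36) = (87/2)*(-36) = -1566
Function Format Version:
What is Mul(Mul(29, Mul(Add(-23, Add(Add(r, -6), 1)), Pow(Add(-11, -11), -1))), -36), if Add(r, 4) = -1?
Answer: -1566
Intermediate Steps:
r = -5 (r = Add(-4, -1) = -5)
Mul(Mul(29, Mul(Add(-23, Add(Add(r, -6), 1)), Pow(Add(-11, -11), -1))), -36) = Mul(Mul(29, Mul(Add(-23, Add(Add(-5, -6), 1)), Pow(Add(-11, -11), -1))), -36) = Mul(Mul(29, Mul(Add(-23, Add(-11, 1)), Pow(-22, -1))), -36) = Mul(Mul(29, Mul(Add(-23, -10), Rational(-1, 22))), -36) = Mul(Mul(29, Mul(-33, Rational(-1, 22))), -36) = Mul(Mul(29, Rational(3, 2)), -36) = Mul(Rational(87, 2), -36) = -1566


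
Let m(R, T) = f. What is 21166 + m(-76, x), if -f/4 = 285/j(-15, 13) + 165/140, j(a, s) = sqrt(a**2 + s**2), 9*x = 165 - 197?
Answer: 148129/7 - 570*sqrt(394)/197 ≈ 21104.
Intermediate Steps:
x = -32/9 (x = (165 - 197)/9 = (1/9)*(-32) = -32/9 ≈ -3.5556)
f = -33/7 - 570*sqrt(394)/197 (f = -4*(285/(sqrt((-15)**2 + 13**2)) + 165/140) = -4*(285/(sqrt(225 + 169)) + 165*(1/140)) = -4*(285/(sqrt(394)) + 33/28) = -4*(285*(sqrt(394)/394) + 33/28) = -4*(285*sqrt(394)/394 + 33/28) = -4*(33/28 + 285*sqrt(394)/394) = -33/7 - 570*sqrt(394)/197 ≈ -62.147)
m(R, T) = -33/7 - 570*sqrt(394)/197
21166 + m(-76, x) = 21166 + (-33/7 - 570*sqrt(394)/197) = 148129/7 - 570*sqrt(394)/197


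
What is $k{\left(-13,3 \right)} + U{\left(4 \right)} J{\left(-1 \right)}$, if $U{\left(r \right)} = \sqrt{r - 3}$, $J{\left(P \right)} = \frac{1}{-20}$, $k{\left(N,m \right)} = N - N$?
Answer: $- \frac{1}{20} \approx -0.05$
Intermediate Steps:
$k{\left(N,m \right)} = 0$
$J{\left(P \right)} = - \frac{1}{20}$
$U{\left(r \right)} = \sqrt{-3 + r}$
$k{\left(-13,3 \right)} + U{\left(4 \right)} J{\left(-1 \right)} = 0 + \sqrt{-3 + 4} \left(- \frac{1}{20}\right) = 0 + \sqrt{1} \left(- \frac{1}{20}\right) = 0 + 1 \left(- \frac{1}{20}\right) = 0 - \frac{1}{20} = - \frac{1}{20}$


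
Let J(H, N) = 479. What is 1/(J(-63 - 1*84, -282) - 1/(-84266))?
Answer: 84266/40363415 ≈ 0.0020877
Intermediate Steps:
1/(J(-63 - 1*84, -282) - 1/(-84266)) = 1/(479 - 1/(-84266)) = 1/(479 - 1*(-1/84266)) = 1/(479 + 1/84266) = 1/(40363415/84266) = 84266/40363415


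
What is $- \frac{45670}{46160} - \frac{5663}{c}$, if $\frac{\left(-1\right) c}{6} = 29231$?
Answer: $- \frac{387423727}{404790888} \approx -0.9571$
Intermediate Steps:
$c = -175386$ ($c = \left(-6\right) 29231 = -175386$)
$- \frac{45670}{46160} - \frac{5663}{c} = - \frac{45670}{46160} - \frac{5663}{-175386} = \left(-45670\right) \frac{1}{46160} - - \frac{5663}{175386} = - \frac{4567}{4616} + \frac{5663}{175386} = - \frac{387423727}{404790888}$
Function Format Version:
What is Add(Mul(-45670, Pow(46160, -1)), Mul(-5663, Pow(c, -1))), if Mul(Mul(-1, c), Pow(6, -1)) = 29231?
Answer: Rational(-387423727, 404790888) ≈ -0.95710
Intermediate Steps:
c = -175386 (c = Mul(-6, 29231) = -175386)
Add(Mul(-45670, Pow(46160, -1)), Mul(-5663, Pow(c, -1))) = Add(Mul(-45670, Pow(46160, -1)), Mul(-5663, Pow(-175386, -1))) = Add(Mul(-45670, Rational(1, 46160)), Mul(-5663, Rational(-1, 175386))) = Add(Rational(-4567, 4616), Rational(5663, 175386)) = Rational(-387423727, 404790888)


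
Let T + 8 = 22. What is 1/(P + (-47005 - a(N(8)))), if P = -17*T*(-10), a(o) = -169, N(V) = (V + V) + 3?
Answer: -1/44456 ≈ -2.2494e-5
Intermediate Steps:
T = 14 (T = -8 + 22 = 14)
N(V) = 3 + 2*V (N(V) = 2*V + 3 = 3 + 2*V)
P = 2380 (P = -17*14*(-10) = -238*(-10) = 2380)
1/(P + (-47005 - a(N(8)))) = 1/(2380 + (-47005 - 1*(-169))) = 1/(2380 + (-47005 + 169)) = 1/(2380 - 46836) = 1/(-44456) = -1/44456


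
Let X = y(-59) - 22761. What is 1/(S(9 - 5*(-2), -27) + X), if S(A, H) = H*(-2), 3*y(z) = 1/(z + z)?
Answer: -354/8038279 ≈ -4.4039e-5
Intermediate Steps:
y(z) = 1/(6*z) (y(z) = 1/(3*(z + z)) = 1/(3*((2*z))) = (1/(2*z))/3 = 1/(6*z))
S(A, H) = -2*H
X = -8057395/354 (X = (1/6)/(-59) - 22761 = (1/6)*(-1/59) - 22761 = -1/354 - 22761 = -8057395/354 ≈ -22761.)
1/(S(9 - 5*(-2), -27) + X) = 1/(-2*(-27) - 8057395/354) = 1/(54 - 8057395/354) = 1/(-8038279/354) = -354/8038279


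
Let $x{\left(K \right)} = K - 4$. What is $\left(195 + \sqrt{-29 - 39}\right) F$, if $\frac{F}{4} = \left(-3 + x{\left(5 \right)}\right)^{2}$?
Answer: $3120 + 32 i \sqrt{17} \approx 3120.0 + 131.94 i$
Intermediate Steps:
$x{\left(K \right)} = -4 + K$
$F = 16$ ($F = 4 \left(-3 + \left(-4 + 5\right)\right)^{2} = 4 \left(-3 + 1\right)^{2} = 4 \left(-2\right)^{2} = 4 \cdot 4 = 16$)
$\left(195 + \sqrt{-29 - 39}\right) F = \left(195 + \sqrt{-29 - 39}\right) 16 = \left(195 + \sqrt{-68}\right) 16 = \left(195 + 2 i \sqrt{17}\right) 16 = 3120 + 32 i \sqrt{17}$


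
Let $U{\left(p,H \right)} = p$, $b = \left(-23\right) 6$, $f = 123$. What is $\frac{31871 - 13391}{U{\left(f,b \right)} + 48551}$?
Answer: $\frac{9240}{24337} \approx 0.37967$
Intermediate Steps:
$b = -138$
$\frac{31871 - 13391}{U{\left(f,b \right)} + 48551} = \frac{31871 - 13391}{123 + 48551} = \frac{18480}{48674} = 18480 \cdot \frac{1}{48674} = \frac{9240}{24337}$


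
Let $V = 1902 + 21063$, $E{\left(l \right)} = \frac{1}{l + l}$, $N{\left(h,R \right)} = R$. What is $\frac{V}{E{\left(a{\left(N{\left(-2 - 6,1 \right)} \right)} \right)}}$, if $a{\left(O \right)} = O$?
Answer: $45930$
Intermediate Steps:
$E{\left(l \right)} = \frac{1}{2 l}$
$V = 22965$
$\frac{V}{E{\left(a{\left(N{\left(-2 - 6,1 \right)} \right)} \right)}} = \frac{22965}{\frac{1}{2} \cdot 1^{-1}} = \frac{22965}{\frac{1}{2} \cdot 1} = 22965 \frac{1}{\frac{1}{2}} = 22965 \cdot 2 = 45930$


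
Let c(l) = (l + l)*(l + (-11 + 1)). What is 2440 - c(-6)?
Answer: 2248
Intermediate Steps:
c(l) = 2*l*(-10 + l) (c(l) = (2*l)*(l - 10) = (2*l)*(-10 + l) = 2*l*(-10 + l))
2440 - c(-6) = 2440 - 2*(-6)*(-10 - 6) = 2440 - 2*(-6)*(-16) = 2440 - 1*192 = 2440 - 192 = 2248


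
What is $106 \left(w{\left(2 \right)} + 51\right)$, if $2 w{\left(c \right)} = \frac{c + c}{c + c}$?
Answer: $5459$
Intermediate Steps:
$w{\left(c \right)} = \frac{1}{2}$ ($w{\left(c \right)} = \frac{\left(c + c\right) \frac{1}{c + c}}{2} = \frac{2 c \frac{1}{2 c}}{2} = \frac{1}{2} \cdot 1 = \frac{1}{2}$)
$106 \left(w{\left(2 \right)} + 51\right) = 106 \left(\frac{1}{2} + 51\right) = 106 \cdot \frac{103}{2} = 5459$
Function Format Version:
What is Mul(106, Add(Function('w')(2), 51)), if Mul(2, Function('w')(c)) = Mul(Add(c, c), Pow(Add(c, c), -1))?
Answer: 5459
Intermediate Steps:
Function('w')(c) = Rational(1, 2) (Function('w')(c) = Mul(Rational(1, 2), Mul(Add(c, c), Pow(Add(c, c), -1))) = Mul(Rational(1, 2), Mul(Mul(2, c), Pow(Mul(2, c), -1))) = Mul(Rational(1, 2), Mul(Mul(2, c), Mul(Rational(1, 2), Pow(c, -1)))) = Mul(Rational(1, 2), 1) = Rational(1, 2))
Mul(106, Add(Function('w')(2), 51)) = Mul(106, Add(Rational(1, 2), 51)) = Mul(106, Rational(103, 2)) = 5459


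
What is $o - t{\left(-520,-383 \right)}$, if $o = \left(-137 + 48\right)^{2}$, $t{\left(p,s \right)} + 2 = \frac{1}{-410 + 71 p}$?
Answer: $\frac{295765591}{37330} \approx 7923.0$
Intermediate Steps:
$t{\left(p,s \right)} = -2 + \frac{1}{-410 + 71 p}$
$o = 7921$ ($o = \left(-89\right)^{2} = 7921$)
$o - t{\left(-520,-383 \right)} = 7921 - \frac{821 - -73840}{-410 + 71 \left(-520\right)} = 7921 - \frac{821 + 73840}{-410 - 36920} = 7921 - \frac{1}{-37330} \cdot 74661 = 7921 - \left(- \frac{1}{37330}\right) 74661 = 7921 - - \frac{74661}{37330} = 7921 + \frac{74661}{37330} = \frac{295765591}{37330}$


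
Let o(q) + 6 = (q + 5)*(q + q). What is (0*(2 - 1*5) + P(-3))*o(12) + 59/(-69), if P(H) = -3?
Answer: -83273/69 ≈ -1206.9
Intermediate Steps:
o(q) = -6 + 2*q*(5 + q) (o(q) = -6 + (q + 5)*(q + q) = -6 + (5 + q)*(2*q) = -6 + 2*q*(5 + q))
(0*(2 - 1*5) + P(-3))*o(12) + 59/(-69) = (0*(2 - 1*5) - 3)*(-6 + 2*12² + 10*12) + 59/(-69) = (0*(2 - 5) - 3)*(-6 + 2*144 + 120) + 59*(-1/69) = (0*(-3) - 3)*(-6 + 288 + 120) - 59/69 = (0 - 3)*402 - 59/69 = -3*402 - 59/69 = -1206 - 59/69 = -83273/69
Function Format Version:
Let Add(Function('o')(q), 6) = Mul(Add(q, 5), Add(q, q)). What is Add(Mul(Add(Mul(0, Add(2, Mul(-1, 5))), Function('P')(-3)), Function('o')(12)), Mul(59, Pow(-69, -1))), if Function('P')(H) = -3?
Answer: Rational(-83273, 69) ≈ -1206.9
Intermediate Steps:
Function('o')(q) = Add(-6, Mul(2, q, Add(5, q))) (Function('o')(q) = Add(-6, Mul(Add(q, 5), Add(q, q))) = Add(-6, Mul(Add(5, q), Mul(2, q))) = Add(-6, Mul(2, q, Add(5, q))))
Add(Mul(Add(Mul(0, Add(2, Mul(-1, 5))), Function('P')(-3)), Function('o')(12)), Mul(59, Pow(-69, -1))) = Add(Mul(Add(Mul(0, Add(2, Mul(-1, 5))), -3), Add(-6, Mul(2, Pow(12, 2)), Mul(10, 12))), Mul(59, Pow(-69, -1))) = Add(Mul(Add(Mul(0, Add(2, -5)), -3), Add(-6, Mul(2, 144), 120)), Mul(59, Rational(-1, 69))) = Add(Mul(Add(Mul(0, -3), -3), Add(-6, 288, 120)), Rational(-59, 69)) = Add(Mul(Add(0, -3), 402), Rational(-59, 69)) = Add(Mul(-3, 402), Rational(-59, 69)) = Add(-1206, Rational(-59, 69)) = Rational(-83273, 69)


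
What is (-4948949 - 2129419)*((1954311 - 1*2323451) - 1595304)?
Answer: 13905057547392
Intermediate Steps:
(-4948949 - 2129419)*((1954311 - 1*2323451) - 1595304) = -7078368*((1954311 - 2323451) - 1595304) = -7078368*(-369140 - 1595304) = -7078368*(-1964444) = 13905057547392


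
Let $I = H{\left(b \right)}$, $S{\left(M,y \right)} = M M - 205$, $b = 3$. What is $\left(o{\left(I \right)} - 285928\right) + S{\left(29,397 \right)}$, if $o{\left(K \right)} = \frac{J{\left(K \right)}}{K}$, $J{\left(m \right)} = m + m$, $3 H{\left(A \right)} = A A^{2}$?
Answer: $-285290$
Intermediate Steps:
$H{\left(A \right)} = \frac{A^{3}}{3}$ ($H{\left(A \right)} = \frac{A A^{2}}{3} = \frac{A^{3}}{3}$)
$S{\left(M,y \right)} = -205 + M^{2}$ ($S{\left(M,y \right)} = M^{2} - 205 = -205 + M^{2}$)
$J{\left(m \right)} = 2 m$
$I = 9$ ($I = \frac{3^{3}}{3} = \frac{1}{3} \cdot 27 = 9$)
$o{\left(K \right)} = 2$ ($o{\left(K \right)} = \frac{2 K}{K} = 2$)
$\left(o{\left(I \right)} - 285928\right) + S{\left(29,397 \right)} = \left(2 - 285928\right) - \left(205 - 29^{2}\right) = -285926 + \left(-205 + 841\right) = -285926 + 636 = -285290$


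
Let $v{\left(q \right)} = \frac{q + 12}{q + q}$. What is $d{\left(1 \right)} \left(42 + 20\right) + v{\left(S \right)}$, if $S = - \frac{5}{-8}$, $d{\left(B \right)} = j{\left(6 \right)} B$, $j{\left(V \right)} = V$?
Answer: $\frac{3821}{10} \approx 382.1$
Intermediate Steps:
$d{\left(B \right)} = 6 B$
$S = \frac{5}{8}$ ($S = \left(-5\right) \left(- \frac{1}{8}\right) = \frac{5}{8} \approx 0.625$)
$v{\left(q \right)} = \frac{12 + q}{2 q}$
$d{\left(1 \right)} \left(42 + 20\right) + v{\left(S \right)} = 6 \cdot 1 \left(42 + 20\right) + \frac{12 + \frac{5}{8}}{2 \cdot \frac{5}{8}} = 6 \cdot 62 + \frac{1}{2} \cdot \frac{8}{5} \cdot \frac{101}{8} = 372 + \frac{101}{10} = \frac{3821}{10}$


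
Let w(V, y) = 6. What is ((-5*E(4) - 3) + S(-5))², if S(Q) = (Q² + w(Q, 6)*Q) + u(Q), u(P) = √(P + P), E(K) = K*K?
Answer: (88 - I*√10)² ≈ 7734.0 - 556.56*I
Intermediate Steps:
E(K) = K²
u(P) = √2*√P (u(P) = √(2*P) = √2*√P)
S(Q) = Q² + 6*Q + √2*√Q (S(Q) = (Q² + 6*Q) + √2*√Q = Q² + 6*Q + √2*√Q)
((-5*E(4) - 3) + S(-5))² = ((-5*4² - 3) + ((-5)² + 6*(-5) + √2*√(-5)))² = ((-5*16 - 3) + (25 - 30 + √2*(I*√5)))² = ((-80 - 3) + (25 - 30 + I*√10))² = (-83 + (-5 + I*√10))² = (-88 + I*√10)²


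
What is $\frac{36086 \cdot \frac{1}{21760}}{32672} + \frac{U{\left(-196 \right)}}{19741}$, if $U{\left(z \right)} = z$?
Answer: $- \frac{69316199697}{7017360117760} \approx -0.0098778$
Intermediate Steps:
$\frac{36086 \cdot \frac{1}{21760}}{32672} + \frac{U{\left(-196 \right)}}{19741} = \frac{36086 \cdot \frac{1}{21760}}{32672} - \frac{196}{19741} = 36086 \cdot \frac{1}{21760} \cdot \frac{1}{32672} - \frac{196}{19741} = \frac{18043}{10880} \cdot \frac{1}{32672} - \frac{196}{19741} = \frac{18043}{355471360} - \frac{196}{19741} = - \frac{69316199697}{7017360117760}$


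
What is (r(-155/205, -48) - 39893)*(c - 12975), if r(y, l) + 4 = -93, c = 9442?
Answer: 141284670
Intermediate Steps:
r(y, l) = -97 (r(y, l) = -4 - 93 = -97)
(r(-155/205, -48) - 39893)*(c - 12975) = (-97 - 39893)*(9442 - 12975) = -39990*(-3533) = 141284670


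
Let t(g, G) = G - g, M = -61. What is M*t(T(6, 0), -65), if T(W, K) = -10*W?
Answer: 305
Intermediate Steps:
M*t(T(6, 0), -65) = -61*(-65 - (-10)*6) = -61*(-65 - 1*(-60)) = -61*(-65 + 60) = -61*(-5) = 305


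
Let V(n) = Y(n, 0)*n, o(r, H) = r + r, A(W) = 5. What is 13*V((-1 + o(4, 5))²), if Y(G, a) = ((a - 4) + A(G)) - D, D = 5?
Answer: -2548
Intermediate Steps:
o(r, H) = 2*r
Y(G, a) = -4 + a (Y(G, a) = ((a - 4) + 5) - 1*5 = ((-4 + a) + 5) - 5 = (1 + a) - 5 = -4 + a)
V(n) = -4*n (V(n) = (-4 + 0)*n = -4*n)
13*V((-1 + o(4, 5))²) = 13*(-4*(-1 + 2*4)²) = 13*(-4*(-1 + 8)²) = 13*(-4*7²) = 13*(-4*49) = 13*(-196) = -2548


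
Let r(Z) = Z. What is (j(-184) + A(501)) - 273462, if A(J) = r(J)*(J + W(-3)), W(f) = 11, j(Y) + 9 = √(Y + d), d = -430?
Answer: -16959 + I*√614 ≈ -16959.0 + 24.779*I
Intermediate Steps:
j(Y) = -9 + √(-430 + Y) (j(Y) = -9 + √(Y - 430) = -9 + √(-430 + Y))
A(J) = J*(11 + J) (A(J) = J*(J + 11) = J*(11 + J))
(j(-184) + A(501)) - 273462 = ((-9 + √(-430 - 184)) + 501*(11 + 501)) - 273462 = ((-9 + √(-614)) + 501*512) - 273462 = ((-9 + I*√614) + 256512) - 273462 = (256503 + I*√614) - 273462 = -16959 + I*√614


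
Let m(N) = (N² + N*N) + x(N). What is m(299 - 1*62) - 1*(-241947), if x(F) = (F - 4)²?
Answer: 408574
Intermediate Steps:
x(F) = (-4 + F)²
m(N) = (-4 + N)² + 2*N² (m(N) = (N² + N*N) + (-4 + N)² = (N² + N²) + (-4 + N)² = 2*N² + (-4 + N)² = (-4 + N)² + 2*N²)
m(299 - 1*62) - 1*(-241947) = ((-4 + (299 - 1*62))² + 2*(299 - 1*62)²) - 1*(-241947) = ((-4 + (299 - 62))² + 2*(299 - 62)²) + 241947 = ((-4 + 237)² + 2*237²) + 241947 = (233² + 2*56169) + 241947 = (54289 + 112338) + 241947 = 166627 + 241947 = 408574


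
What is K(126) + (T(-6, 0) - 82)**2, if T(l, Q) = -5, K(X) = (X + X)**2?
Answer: 71073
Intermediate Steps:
K(X) = 4*X**2 (K(X) = (2*X)**2 = 4*X**2)
K(126) + (T(-6, 0) - 82)**2 = 4*126**2 + (-5 - 82)**2 = 4*15876 + (-87)**2 = 63504 + 7569 = 71073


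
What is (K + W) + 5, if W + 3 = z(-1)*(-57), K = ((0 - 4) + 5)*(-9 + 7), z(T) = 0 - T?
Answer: -57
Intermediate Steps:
z(T) = -T
K = -2 (K = (-4 + 5)*(-2) = 1*(-2) = -2)
W = -60 (W = -3 - 1*(-1)*(-57) = -3 + 1*(-57) = -3 - 57 = -60)
(K + W) + 5 = (-2 - 60) + 5 = -62 + 5 = -57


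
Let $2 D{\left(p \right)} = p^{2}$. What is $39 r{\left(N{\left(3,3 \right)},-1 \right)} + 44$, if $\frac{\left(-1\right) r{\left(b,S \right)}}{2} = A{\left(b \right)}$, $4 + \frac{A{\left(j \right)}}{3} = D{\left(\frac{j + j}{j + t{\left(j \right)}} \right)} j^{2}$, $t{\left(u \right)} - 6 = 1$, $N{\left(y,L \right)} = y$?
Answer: $\frac{15023}{25} \approx 600.92$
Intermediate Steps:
$t{\left(u \right)} = 7$ ($t{\left(u \right)} = 6 + 1 = 7$)
$D{\left(p \right)} = \frac{p^{2}}{2}$
$A{\left(j \right)} = -12 + \frac{6 j^{4}}{\left(7 + j\right)^{2}}$ ($A{\left(j \right)} = -12 + 3 \frac{\left(\frac{j + j}{j + 7}\right)^{2}}{2} j^{2} = -12 + 3 \frac{\left(\frac{2 j}{7 + j}\right)^{2}}{2} j^{2} = -12 + 3 \frac{4 j^{2} \frac{1}{\left(7 + j\right)^{2}}}{2} j^{2} = -12 + 3 \frac{2 j^{2}}{\left(7 + j\right)^{2}} j^{2} = -12 + 3 \frac{2 j^{4}}{\left(7 + j\right)^{2}} = -12 + \frac{6 j^{4}}{\left(7 + j\right)^{2}}$)
$r{\left(b,S \right)} = 24 - \frac{12 b^{4}}{\left(7 + b\right)^{2}}$ ($r{\left(b,S \right)} = - 2 \left(-12 + \frac{6 b^{4}}{\left(7 + b\right)^{2}}\right) = 24 - \frac{12 b^{4}}{\left(7 + b\right)^{2}}$)
$39 r{\left(N{\left(3,3 \right)},-1 \right)} + 44 = 39 \left(24 - \frac{12 \cdot 3^{4}}{\left(7 + 3\right)^{2}}\right) + 44 = 39 \left(24 - \frac{972}{100}\right) + 44 = 39 \left(24 - 972 \cdot \frac{1}{100}\right) + 44 = 39 \left(24 - \frac{243}{25}\right) + 44 = 39 \cdot \frac{357}{25} + 44 = \frac{13923}{25} + 44 = \frac{15023}{25}$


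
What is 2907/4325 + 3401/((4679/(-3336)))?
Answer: -49056706347/20236675 ≈ -2424.1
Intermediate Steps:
2907/4325 + 3401/((4679/(-3336))) = 2907*(1/4325) + 3401/((4679*(-1/3336))) = 2907/4325 + 3401/(-4679/3336) = 2907/4325 + 3401*(-3336/4679) = 2907/4325 - 11345736/4679 = -49056706347/20236675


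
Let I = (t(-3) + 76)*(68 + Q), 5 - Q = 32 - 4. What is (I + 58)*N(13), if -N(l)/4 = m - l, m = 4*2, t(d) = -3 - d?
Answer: 69560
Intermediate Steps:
Q = -23 (Q = 5 - (32 - 4) = 5 - 1*28 = 5 - 28 = -23)
m = 8
I = 3420 (I = ((-3 - 1*(-3)) + 76)*(68 - 23) = ((-3 + 3) + 76)*45 = (0 + 76)*45 = 76*45 = 3420)
N(l) = -32 + 4*l (N(l) = -4*(8 - l) = -32 + 4*l)
(I + 58)*N(13) = (3420 + 58)*(-32 + 4*13) = 3478*(-32 + 52) = 3478*20 = 69560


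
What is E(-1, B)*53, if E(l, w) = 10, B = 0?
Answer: 530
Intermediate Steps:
E(-1, B)*53 = 10*53 = 530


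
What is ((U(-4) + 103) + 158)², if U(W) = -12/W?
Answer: 69696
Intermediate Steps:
((U(-4) + 103) + 158)² = ((-12/(-4) + 103) + 158)² = ((-12*(-¼) + 103) + 158)² = ((3 + 103) + 158)² = (106 + 158)² = 264² = 69696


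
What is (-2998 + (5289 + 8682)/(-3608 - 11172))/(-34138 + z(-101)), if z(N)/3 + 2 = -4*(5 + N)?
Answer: 44324411/487621760 ≈ 0.090899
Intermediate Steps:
z(N) = -66 - 12*N (z(N) = -6 + 3*(-4*(5 + N)) = -6 + 3*(-20 - 4*N) = -6 + (-60 - 12*N) = -66 - 12*N)
(-2998 + (5289 + 8682)/(-3608 - 11172))/(-34138 + z(-101)) = (-2998 + (5289 + 8682)/(-3608 - 11172))/(-34138 + (-66 - 12*(-101))) = (-2998 + 13971/(-14780))/(-34138 + (-66 + 1212)) = (-2998 + 13971*(-1/14780))/(-34138 + 1146) = (-2998 - 13971/14780)/(-32992) = -44324411/14780*(-1/32992) = 44324411/487621760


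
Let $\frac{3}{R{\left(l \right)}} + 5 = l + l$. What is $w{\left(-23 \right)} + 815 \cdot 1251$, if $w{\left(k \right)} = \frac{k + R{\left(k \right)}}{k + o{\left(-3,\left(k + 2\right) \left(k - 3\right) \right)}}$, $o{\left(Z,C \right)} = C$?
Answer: $\frac{9064952023}{8891} \approx 1.0196 \cdot 10^{6}$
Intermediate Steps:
$R{\left(l \right)} = \frac{3}{-5 + 2 l}$ ($R{\left(l \right)} = \frac{3}{-5 + \left(l + l\right)} = \frac{3}{-5 + 2 l}$)
$w{\left(k \right)} = \frac{k + \frac{3}{-5 + 2 k}}{k + \left(-3 + k\right) \left(2 + k\right)}$ ($w{\left(k \right)} = \frac{k + \frac{3}{-5 + 2 k}}{k + \left(k + 2\right) \left(k - 3\right)} = \frac{k + \frac{3}{-5 + 2 k}}{k + \left(2 + k\right) \left(-3 + k\right)} = \frac{k + \frac{3}{-5 + 2 k}}{k + \left(-3 + k\right) \left(2 + k\right)}$)
$w{\left(-23 \right)} + 815 \cdot 1251 = \frac{3 - 23 \left(-5 + 2 \left(-23\right)\right)}{\left(-6 + \left(-23\right)^{2}\right) \left(-5 + 2 \left(-23\right)\right)} + 815 \cdot 1251 = \frac{3 - 23 \left(-5 - 46\right)}{\left(-6 + 529\right) \left(-5 - 46\right)} + 1019565 = \frac{3 - -1173}{523 \left(-51\right)} + 1019565 = \frac{1}{523} \left(- \frac{1}{51}\right) \left(3 + 1173\right) + 1019565 = \frac{1}{523} \left(- \frac{1}{51}\right) 1176 + 1019565 = - \frac{392}{8891} + 1019565 = \frac{9064952023}{8891}$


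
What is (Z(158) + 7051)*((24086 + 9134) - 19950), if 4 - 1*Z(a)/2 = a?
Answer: 89479610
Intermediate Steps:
Z(a) = 8 - 2*a
(Z(158) + 7051)*((24086 + 9134) - 19950) = ((8 - 2*158) + 7051)*((24086 + 9134) - 19950) = ((8 - 316) + 7051)*(33220 - 19950) = (-308 + 7051)*13270 = 6743*13270 = 89479610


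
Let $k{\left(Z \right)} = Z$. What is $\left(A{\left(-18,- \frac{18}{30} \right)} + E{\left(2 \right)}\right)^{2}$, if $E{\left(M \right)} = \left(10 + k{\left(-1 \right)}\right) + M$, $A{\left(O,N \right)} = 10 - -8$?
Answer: $841$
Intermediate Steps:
$A{\left(O,N \right)} = 18$ ($A{\left(O,N \right)} = 10 + 8 = 18$)
$E{\left(M \right)} = 9 + M$ ($E{\left(M \right)} = \left(10 - 1\right) + M = 9 + M$)
$\left(A{\left(-18,- \frac{18}{30} \right)} + E{\left(2 \right)}\right)^{2} = \left(18 + \left(9 + 2\right)\right)^{2} = \left(18 + 11\right)^{2} = 29^{2} = 841$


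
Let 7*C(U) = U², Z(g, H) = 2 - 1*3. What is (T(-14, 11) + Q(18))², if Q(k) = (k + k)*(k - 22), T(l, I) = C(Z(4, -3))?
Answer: 1014049/49 ≈ 20695.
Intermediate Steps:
Z(g, H) = -1 (Z(g, H) = 2 - 3 = -1)
C(U) = U²/7
T(l, I) = ⅐ (T(l, I) = (⅐)*(-1)² = (⅐)*1 = ⅐)
Q(k) = 2*k*(-22 + k) (Q(k) = (2*k)*(-22 + k) = 2*k*(-22 + k))
(T(-14, 11) + Q(18))² = (⅐ + 2*18*(-22 + 18))² = (⅐ + 2*18*(-4))² = (⅐ - 144)² = (-1007/7)² = 1014049/49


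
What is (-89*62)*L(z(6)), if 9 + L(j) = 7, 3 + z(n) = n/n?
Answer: 11036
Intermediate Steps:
z(n) = -2 (z(n) = -3 + n/n = -3 + 1 = -2)
L(j) = -2 (L(j) = -9 + 7 = -2)
(-89*62)*L(z(6)) = -89*62*(-2) = -5518*(-2) = 11036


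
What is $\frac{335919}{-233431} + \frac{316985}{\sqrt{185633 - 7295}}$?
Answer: $- \frac{335919}{233431} + \frac{316985 \sqrt{178338}}{178338} \approx 749.17$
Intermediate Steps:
$\frac{335919}{-233431} + \frac{316985}{\sqrt{185633 - 7295}} = 335919 \left(- \frac{1}{233431}\right) + \frac{316985}{\sqrt{178338}} = - \frac{335919}{233431} + 316985 \frac{\sqrt{178338}}{178338} = - \frac{335919}{233431} + \frac{316985 \sqrt{178338}}{178338}$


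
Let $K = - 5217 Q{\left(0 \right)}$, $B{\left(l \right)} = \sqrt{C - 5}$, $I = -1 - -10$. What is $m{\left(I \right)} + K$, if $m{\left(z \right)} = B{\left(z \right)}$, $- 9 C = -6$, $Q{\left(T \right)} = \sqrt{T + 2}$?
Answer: $- 5217 \sqrt{2} + \frac{i \sqrt{39}}{3} \approx -7378.0 + 2.0817 i$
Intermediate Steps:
$Q{\left(T \right)} = \sqrt{2 + T}$
$C = \frac{2}{3}$ ($C = \left(- \frac{1}{9}\right) \left(-6\right) = \frac{2}{3} \approx 0.66667$)
$I = 9$ ($I = -1 + 10 = 9$)
$B{\left(l \right)} = \frac{i \sqrt{39}}{3}$ ($B{\left(l \right)} = \sqrt{\frac{2}{3} - 5} = \sqrt{- \frac{13}{3}} = \frac{i \sqrt{39}}{3}$)
$m{\left(z \right)} = \frac{i \sqrt{39}}{3}$
$K = - 5217 \sqrt{2}$ ($K = - 5217 \sqrt{2 + 0} = - 5217 \sqrt{2} \approx -7378.0$)
$m{\left(I \right)} + K = \frac{i \sqrt{39}}{3} - 5217 \sqrt{2} = - 5217 \sqrt{2} + \frac{i \sqrt{39}}{3}$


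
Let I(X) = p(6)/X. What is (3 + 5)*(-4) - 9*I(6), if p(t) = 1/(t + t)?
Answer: -257/8 ≈ -32.125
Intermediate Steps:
p(t) = 1/(2*t)
I(X) = 1/(12*X) (I(X) = ((1/2)/6)/X = ((1/2)*(1/6))/X = 1/(12*X))
(3 + 5)*(-4) - 9*I(6) = (3 + 5)*(-4) - 3/(4*6) = 8*(-4) - 3/(4*6) = -32 - 9*1/72 = -32 - 1/8 = -257/8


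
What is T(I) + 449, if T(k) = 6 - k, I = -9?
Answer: 464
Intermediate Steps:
T(I) + 449 = (6 - 1*(-9)) + 449 = (6 + 9) + 449 = 15 + 449 = 464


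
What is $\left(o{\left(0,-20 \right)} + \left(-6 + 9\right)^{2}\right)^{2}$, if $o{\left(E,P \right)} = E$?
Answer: $81$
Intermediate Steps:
$\left(o{\left(0,-20 \right)} + \left(-6 + 9\right)^{2}\right)^{2} = \left(0 + \left(-6 + 9\right)^{2}\right)^{2} = \left(0 + 3^{2}\right)^{2} = \left(0 + 9\right)^{2} = 9^{2} = 81$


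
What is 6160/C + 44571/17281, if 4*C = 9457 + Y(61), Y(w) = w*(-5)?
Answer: 1184258/224653 ≈ 5.2715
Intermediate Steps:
Y(w) = -5*w
C = 2288 (C = (9457 - 5*61)/4 = (9457 - 305)/4 = (¼)*9152 = 2288)
6160/C + 44571/17281 = 6160/2288 + 44571/17281 = 6160*(1/2288) + 44571*(1/17281) = 35/13 + 44571/17281 = 1184258/224653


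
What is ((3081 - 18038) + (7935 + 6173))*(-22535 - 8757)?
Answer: 26566908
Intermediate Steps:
((3081 - 18038) + (7935 + 6173))*(-22535 - 8757) = (-14957 + 14108)*(-31292) = -849*(-31292) = 26566908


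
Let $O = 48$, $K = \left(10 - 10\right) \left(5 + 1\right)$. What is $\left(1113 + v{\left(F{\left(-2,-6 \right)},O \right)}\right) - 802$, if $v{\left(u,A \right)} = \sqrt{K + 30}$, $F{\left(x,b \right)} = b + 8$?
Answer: $311 + \sqrt{30} \approx 316.48$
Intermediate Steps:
$K = 0$ ($K = 0 \cdot 6 = 0$)
$F{\left(x,b \right)} = 8 + b$
$v{\left(u,A \right)} = \sqrt{30}$ ($v{\left(u,A \right)} = \sqrt{0 + 30} = \sqrt{30}$)
$\left(1113 + v{\left(F{\left(-2,-6 \right)},O \right)}\right) - 802 = \left(1113 + \sqrt{30}\right) - 802 = 311 + \sqrt{30}$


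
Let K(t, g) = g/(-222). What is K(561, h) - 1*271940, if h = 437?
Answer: -60371117/222 ≈ -2.7194e+5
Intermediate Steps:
K(t, g) = -g/222 (K(t, g) = g*(-1/222) = -g/222)
K(561, h) - 1*271940 = -1/222*437 - 1*271940 = -437/222 - 271940 = -60371117/222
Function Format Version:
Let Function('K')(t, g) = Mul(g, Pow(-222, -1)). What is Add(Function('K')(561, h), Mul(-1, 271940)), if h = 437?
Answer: Rational(-60371117, 222) ≈ -2.7194e+5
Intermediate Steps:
Function('K')(t, g) = Mul(Rational(-1, 222), g) (Function('K')(t, g) = Mul(g, Rational(-1, 222)) = Mul(Rational(-1, 222), g))
Add(Function('K')(561, h), Mul(-1, 271940)) = Add(Mul(Rational(-1, 222), 437), Mul(-1, 271940)) = Add(Rational(-437, 222), -271940) = Rational(-60371117, 222)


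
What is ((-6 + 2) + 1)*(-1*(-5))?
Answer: -15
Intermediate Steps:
((-6 + 2) + 1)*(-1*(-5)) = (-4 + 1)*5 = -3*5 = -15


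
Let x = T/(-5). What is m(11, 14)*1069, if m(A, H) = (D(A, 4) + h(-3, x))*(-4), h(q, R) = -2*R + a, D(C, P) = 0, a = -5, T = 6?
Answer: 55588/5 ≈ 11118.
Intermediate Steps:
x = -6/5 (x = 6/(-5) = 6*(-1/5) = -6/5 ≈ -1.2000)
h(q, R) = -5 - 2*R (h(q, R) = -2*R - 5 = -5 - 2*R)
m(A, H) = 52/5 (m(A, H) = (0 + (-5 - 2*(-6/5)))*(-4) = (0 + (-5 + 12/5))*(-4) = (0 - 13/5)*(-4) = -13/5*(-4) = 52/5)
m(11, 14)*1069 = (52/5)*1069 = 55588/5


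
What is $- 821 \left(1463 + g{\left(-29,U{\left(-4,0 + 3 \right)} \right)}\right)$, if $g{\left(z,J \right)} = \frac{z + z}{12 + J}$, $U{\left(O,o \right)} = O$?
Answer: $- \frac{4780683}{4} \approx -1.1952 \cdot 10^{6}$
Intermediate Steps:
$g{\left(z,J \right)} = \frac{2 z}{12 + J}$
$- 821 \left(1463 + g{\left(-29,U{\left(-4,0 + 3 \right)} \right)}\right) = - 821 \left(1463 + 2 \left(-29\right) \frac{1}{12 - 4}\right) = - 821 \left(1463 + 2 \left(-29\right) \frac{1}{8}\right) = - 821 \left(1463 - \frac{29}{4}\right) = \left(-821\right) \frac{5823}{4} = - \frac{4780683}{4}$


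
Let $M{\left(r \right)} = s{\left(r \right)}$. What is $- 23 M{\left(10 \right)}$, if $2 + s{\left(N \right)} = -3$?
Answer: $115$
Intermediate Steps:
$s{\left(N \right)} = -5$ ($s{\left(N \right)} = -2 - 3 = -5$)
$M{\left(r \right)} = -5$
$- 23 M{\left(10 \right)} = \left(-23\right) \left(-5\right) = 115$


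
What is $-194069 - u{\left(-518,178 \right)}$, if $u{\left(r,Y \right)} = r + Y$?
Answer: $-193729$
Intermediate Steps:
$u{\left(r,Y \right)} = Y + r$
$-194069 - u{\left(-518,178 \right)} = -194069 - \left(178 - 518\right) = -194069 - -340 = -194069 + 340 = -193729$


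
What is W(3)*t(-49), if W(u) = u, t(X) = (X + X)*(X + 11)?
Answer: 11172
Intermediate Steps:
t(X) = 2*X*(11 + X) (t(X) = (2*X)*(11 + X) = 2*X*(11 + X))
W(3)*t(-49) = 3*(2*(-49)*(11 - 49)) = 3*(2*(-49)*(-38)) = 3*3724 = 11172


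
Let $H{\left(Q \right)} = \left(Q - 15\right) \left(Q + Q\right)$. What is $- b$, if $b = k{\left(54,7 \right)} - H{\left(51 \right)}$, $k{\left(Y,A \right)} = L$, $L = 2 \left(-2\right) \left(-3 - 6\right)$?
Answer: $3636$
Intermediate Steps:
$L = 36$ ($L = - 4 \left(-3 - 6\right) = \left(-4\right) \left(-9\right) = 36$)
$k{\left(Y,A \right)} = 36$
$H{\left(Q \right)} = 2 Q \left(-15 + Q\right)$ ($H{\left(Q \right)} = \left(-15 + Q\right) 2 Q = 2 Q \left(-15 + Q\right)$)
$b = -3636$ ($b = 36 - 2 \cdot 51 \left(-15 + 51\right) = 36 - 2 \cdot 51 \cdot 36 = 36 - 3672 = -3636$)
$- b = \left(-1\right) \left(-3636\right) = 3636$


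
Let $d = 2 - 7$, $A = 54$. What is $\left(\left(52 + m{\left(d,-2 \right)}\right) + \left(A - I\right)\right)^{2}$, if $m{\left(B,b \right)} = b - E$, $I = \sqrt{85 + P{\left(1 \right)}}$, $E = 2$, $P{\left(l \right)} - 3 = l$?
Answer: $\left(102 - \sqrt{89}\right)^{2} \approx 8568.5$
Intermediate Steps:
$P{\left(l \right)} = 3 + l$
$d = -5$
$I = \sqrt{89}$ ($I = \sqrt{85 + \left(3 + 1\right)} = \sqrt{85 + 4} = \sqrt{89} \approx 9.434$)
$m{\left(B,b \right)} = -2 + b$ ($m{\left(B,b \right)} = b - 2 = -2 + b$)
$\left(\left(52 + m{\left(d,-2 \right)}\right) + \left(A - I\right)\right)^{2} = \left(\left(52 - 4\right) + \left(54 - \sqrt{89}\right)\right)^{2} = \left(48 + \left(54 - \sqrt{89}\right)\right)^{2} = \left(102 - \sqrt{89}\right)^{2}$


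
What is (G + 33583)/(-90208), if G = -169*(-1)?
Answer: -4219/11276 ≈ -0.37416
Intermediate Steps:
G = 169
(G + 33583)/(-90208) = (169 + 33583)/(-90208) = 33752*(-1/90208) = -4219/11276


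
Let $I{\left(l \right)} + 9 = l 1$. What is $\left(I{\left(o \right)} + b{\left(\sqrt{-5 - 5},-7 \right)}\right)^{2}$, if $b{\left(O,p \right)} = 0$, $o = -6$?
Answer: $225$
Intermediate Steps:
$I{\left(l \right)} = -9 + l$ ($I{\left(l \right)} = -9 + l 1 = -9 + l$)
$\left(I{\left(o \right)} + b{\left(\sqrt{-5 - 5},-7 \right)}\right)^{2} = \left(\left(-9 - 6\right) + 0\right)^{2} = \left(-15 + 0\right)^{2} = \left(-15\right)^{2} = 225$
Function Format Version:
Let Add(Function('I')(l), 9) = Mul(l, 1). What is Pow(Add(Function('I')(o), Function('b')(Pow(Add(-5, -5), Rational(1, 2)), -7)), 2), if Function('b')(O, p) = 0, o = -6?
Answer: 225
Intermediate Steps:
Function('I')(l) = Add(-9, l) (Function('I')(l) = Add(-9, Mul(l, 1)) = Add(-9, l))
Pow(Add(Function('I')(o), Function('b')(Pow(Add(-5, -5), Rational(1, 2)), -7)), 2) = Pow(Add(Add(-9, -6), 0), 2) = Pow(Add(-15, 0), 2) = Pow(-15, 2) = 225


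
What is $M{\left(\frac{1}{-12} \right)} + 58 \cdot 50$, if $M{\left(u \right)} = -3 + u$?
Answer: $\frac{34763}{12} \approx 2896.9$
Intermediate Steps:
$M{\left(\frac{1}{-12} \right)} + 58 \cdot 50 = \left(-3 + \frac{1}{-12}\right) + 58 \cdot 50 = \left(-3 - \frac{1}{12}\right) + 2900 = - \frac{37}{12} + 2900 = \frac{34763}{12}$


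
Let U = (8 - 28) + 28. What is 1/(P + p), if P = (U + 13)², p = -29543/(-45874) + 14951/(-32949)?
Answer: 1511502426/666860119999 ≈ 0.0022666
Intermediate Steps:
p = 287550133/1511502426 (p = -29543*(-1/45874) + 14951*(-1/32949) = 29543/45874 - 14951/32949 = 287550133/1511502426 ≈ 0.19024)
U = 8 (U = -20 + 28 = 8)
P = 441 (P = (8 + 13)² = 21² = 441)
1/(P + p) = 1/(441 + 287550133/1511502426) = 1/(666860119999/1511502426) = 1511502426/666860119999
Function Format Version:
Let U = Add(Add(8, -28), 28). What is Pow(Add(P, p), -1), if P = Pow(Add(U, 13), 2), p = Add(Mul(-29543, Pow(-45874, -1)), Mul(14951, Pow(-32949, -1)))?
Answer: Rational(1511502426, 666860119999) ≈ 0.0022666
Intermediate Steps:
p = Rational(287550133, 1511502426) (p = Add(Mul(-29543, Rational(-1, 45874)), Mul(14951, Rational(-1, 32949))) = Add(Rational(29543, 45874), Rational(-14951, 32949)) = Rational(287550133, 1511502426) ≈ 0.19024)
U = 8 (U = Add(-20, 28) = 8)
P = 441 (P = Pow(Add(8, 13), 2) = Pow(21, 2) = 441)
Pow(Add(P, p), -1) = Pow(Add(441, Rational(287550133, 1511502426)), -1) = Pow(Rational(666860119999, 1511502426), -1) = Rational(1511502426, 666860119999)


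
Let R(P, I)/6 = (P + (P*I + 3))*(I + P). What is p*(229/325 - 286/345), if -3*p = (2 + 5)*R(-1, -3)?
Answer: -156184/4485 ≈ -34.824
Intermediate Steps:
R(P, I) = 6*(I + P)*(3 + P + I*P) (R(P, I) = 6*((P + (P*I + 3))*(I + P)) = 6*((P + (I*P + 3))*(I + P)) = 6*((P + (3 + I*P))*(I + P)) = 6*((3 + P + I*P)*(I + P)) = 6*((I + P)*(3 + P + I*P)) = 6*(I + P)*(3 + P + I*P))
p = 280 (p = -(2 + 5)*(6*(-1)**2 + 18*(-3) + 18*(-1) + 6*(-3)*(-1) + 6*(-3)*(-1)**2 + 6*(-1)*(-3)**2)/3 = -7*(6*1 - 54 - 18 + 18 + 6*(-3)*1 + 6*(-1)*9)/3 = -7*(6 - 54 - 18 + 18 - 18 - 54)/3 = -7*(-120)/3 = -1/3*(-840) = 280)
p*(229/325 - 286/345) = 280*(229/325 - 286/345) = 280*(-2789/22425) = -156184/4485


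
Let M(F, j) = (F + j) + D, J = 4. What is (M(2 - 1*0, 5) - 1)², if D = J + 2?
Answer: 144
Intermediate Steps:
D = 6 (D = 4 + 2 = 6)
M(F, j) = 6 + F + j (M(F, j) = (F + j) + 6 = 6 + F + j)
(M(2 - 1*0, 5) - 1)² = ((6 + (2 - 1*0) + 5) - 1)² = ((6 + (2 + 0) + 5) - 1)² = ((6 + 2 + 5) - 1)² = (13 - 1)² = 12² = 144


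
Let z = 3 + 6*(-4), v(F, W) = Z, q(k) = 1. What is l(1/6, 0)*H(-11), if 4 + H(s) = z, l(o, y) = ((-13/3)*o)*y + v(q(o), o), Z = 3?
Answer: -75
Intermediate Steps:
v(F, W) = 3
z = -21 (z = 3 - 24 = -21)
l(o, y) = 3 - 13*o*y/3 (l(o, y) = ((-13/3)*o)*y + 3 = ((-13*1/3)*o)*y + 3 = (-13*o/3)*y + 3 = -13*o*y/3 + 3 = 3 - 13*o*y/3)
H(s) = -25 (H(s) = -4 - 21 = -25)
l(1/6, 0)*H(-11) = (3 - 13/3*0/6)*(-25) = (3 - 13/3*1/6*0)*(-25) = (3 + 0)*(-25) = 3*(-25) = -75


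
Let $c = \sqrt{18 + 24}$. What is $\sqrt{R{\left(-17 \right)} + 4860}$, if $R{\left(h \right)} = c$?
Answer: $\sqrt{4860 + \sqrt{42}} \approx 69.76$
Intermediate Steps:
$c = \sqrt{42} \approx 6.4807$
$R{\left(h \right)} = \sqrt{42}$
$\sqrt{R{\left(-17 \right)} + 4860} = \sqrt{\sqrt{42} + 4860} = \sqrt{4860 + \sqrt{42}}$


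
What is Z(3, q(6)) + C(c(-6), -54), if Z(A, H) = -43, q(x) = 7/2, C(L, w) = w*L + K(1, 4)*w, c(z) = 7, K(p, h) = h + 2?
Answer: -745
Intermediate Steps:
K(p, h) = 2 + h
C(L, w) = 6*w + L*w (C(L, w) = w*L + (2 + 4)*w = L*w + 6*w = 6*w + L*w)
q(x) = 7/2 (q(x) = 7*(½) = 7/2)
Z(3, q(6)) + C(c(-6), -54) = -43 - 54*(6 + 7) = -43 - 54*13 = -43 - 702 = -745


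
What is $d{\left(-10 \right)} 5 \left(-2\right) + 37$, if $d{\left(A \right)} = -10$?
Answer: $137$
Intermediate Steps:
$d{\left(-10 \right)} 5 \left(-2\right) + 37 = - 10 \cdot 5 \left(-2\right) + 37 = \left(-10\right) \left(-10\right) + 37 = 100 + 37 = 137$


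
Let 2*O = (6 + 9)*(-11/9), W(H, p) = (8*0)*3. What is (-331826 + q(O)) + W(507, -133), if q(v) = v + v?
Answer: -995533/3 ≈ -3.3184e+5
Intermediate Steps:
W(H, p) = 0 (W(H, p) = 0*3 = 0)
O = -55/6 (O = ((6 + 9)*(-11/9))/2 = (15*(-11*⅑))/2 = (15*(-11/9))/2 = (½)*(-55/3) = -55/6 ≈ -9.1667)
q(v) = 2*v
(-331826 + q(O)) + W(507, -133) = (-331826 + 2*(-55/6)) + 0 = (-331826 - 55/3) + 0 = -995533/3 + 0 = -995533/3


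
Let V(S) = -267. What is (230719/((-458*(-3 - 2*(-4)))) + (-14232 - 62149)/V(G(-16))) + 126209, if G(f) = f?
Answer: 77281279387/611430 ≈ 1.2639e+5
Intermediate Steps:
(230719/((-458*(-3 - 2*(-4)))) + (-14232 - 62149)/V(G(-16))) + 126209 = (230719/((-458*(-3 - 2*(-4)))) + (-14232 - 62149)/(-267)) + 126209 = (230719/((-458*(-3 + 8))) - 76381*(-1/267)) + 126209 = (230719/((-458*5)) + 76381/267) + 126209 = (230719/(-2290) + 76381/267) + 126209 = (230719*(-1/2290) + 76381/267) + 126209 = (-230719/2290 + 76381/267) + 126209 = 113310517/611430 + 126209 = 77281279387/611430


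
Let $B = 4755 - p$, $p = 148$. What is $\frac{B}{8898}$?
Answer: $\frac{4607}{8898} \approx 0.51776$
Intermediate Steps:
$B = 4607$ ($B = 4755 - 148 = 4607$)
$\frac{B}{8898} = \frac{4607}{8898}$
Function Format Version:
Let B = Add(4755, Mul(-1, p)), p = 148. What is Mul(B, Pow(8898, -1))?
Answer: Rational(4607, 8898) ≈ 0.51776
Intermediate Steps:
B = 4607 (B = Add(4755, Mul(-1, 148)) = Add(4755, -148) = 4607)
Mul(B, Pow(8898, -1)) = Mul(4607, Pow(8898, -1)) = Mul(4607, Rational(1, 8898)) = Rational(4607, 8898)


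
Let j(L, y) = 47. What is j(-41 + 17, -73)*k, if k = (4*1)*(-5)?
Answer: -940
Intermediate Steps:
k = -20 (k = 4*(-5) = -20)
j(-41 + 17, -73)*k = 47*(-20) = -940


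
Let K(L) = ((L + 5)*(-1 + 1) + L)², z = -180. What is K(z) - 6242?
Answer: 26158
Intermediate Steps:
K(L) = L² (K(L) = ((5 + L)*0 + L)² = (0 + L)² = L²)
K(z) - 6242 = (-180)² - 6242 = 32400 - 6242 = 26158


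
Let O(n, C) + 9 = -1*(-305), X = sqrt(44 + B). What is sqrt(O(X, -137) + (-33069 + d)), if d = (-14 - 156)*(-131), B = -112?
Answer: 3*I*sqrt(1167) ≈ 102.48*I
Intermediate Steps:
d = 22270 (d = -170*(-131) = 22270)
X = 2*I*sqrt(17) (X = sqrt(44 - 112) = sqrt(-68) = 2*I*sqrt(17) ≈ 8.2462*I)
O(n, C) = 296 (O(n, C) = -9 - 1*(-305) = -9 + 305 = 296)
sqrt(O(X, -137) + (-33069 + d)) = sqrt(296 + (-33069 + 22270)) = sqrt(296 - 10799) = sqrt(-10503) = 3*I*sqrt(1167)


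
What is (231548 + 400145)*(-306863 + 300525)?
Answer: -4003670234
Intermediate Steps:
(231548 + 400145)*(-306863 + 300525) = 631693*(-6338) = -4003670234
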